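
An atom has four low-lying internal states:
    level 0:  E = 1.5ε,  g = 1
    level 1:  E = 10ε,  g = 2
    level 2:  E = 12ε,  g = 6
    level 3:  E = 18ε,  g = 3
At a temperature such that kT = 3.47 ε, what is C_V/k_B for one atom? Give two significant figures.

Eᵢ/kT = 0.4323, 2.882, 3.458, 5.187.
Z = Σ gᵢe^(−Eᵢ/kT) = 1·e^(−0.4323) + 2·e^(−2.882) + 6·e^(−3.458) + 3·e^(−5.187) = 0.6490 + 0.1120 + 0.1890 + 0.01677 = 0.9668.
⟨E⟩ = 4.824 ε, ⟨E²⟩ = 46.87 ε².
C_V/k_B = (⟨E²⟩ − ⟨E⟩²)/(kT)² = (46.87 − 23.27)/12.04 = 2.0.

2.0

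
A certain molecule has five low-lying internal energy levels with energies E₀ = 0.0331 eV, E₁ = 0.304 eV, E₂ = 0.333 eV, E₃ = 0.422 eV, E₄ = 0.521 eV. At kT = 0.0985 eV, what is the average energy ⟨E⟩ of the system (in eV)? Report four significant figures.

Eᵢ/kT = 0.336041, 3.08629, 3.38071, 4.28426, 5.28934.
Z = Σ e^(−Eᵢ/kT) = e^(−0.336041) + e^(−3.08629) + e^(−3.38071) + e^(−4.28426) + e^(−5.28934) = 0.714594 + 0.0456711 + 0.0340233 + 0.0137838 + 0.00504509 = 0.813117.
⟨E⟩ = Σ Eᵢ e^(−Eᵢ/kT) / Z = (0.0331·0.714594 + 0.304·0.0456711 + 0.333·0.0340233 + 0.422·0.0137838 + 0.521·0.00504509) / 0.813117 = 0.07048 eV.

0.07048 eV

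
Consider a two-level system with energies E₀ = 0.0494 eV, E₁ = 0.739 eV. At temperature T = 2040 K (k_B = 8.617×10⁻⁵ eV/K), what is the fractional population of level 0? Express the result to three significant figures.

k_BT = 8.617×10⁻⁵ × 2040 K = 0.17579 eV.
Eᵢ/kT = 0.28102, 4.2039.
Z = Σ e^(−Eᵢ/kT) = e^(−0.28102) + e^(−4.2039) = 0.75501 + 0.014937 = 0.76995.
P₀ = e^(−E₀/kT) / Z = 0.75501/0.76995 = 0.981.

0.981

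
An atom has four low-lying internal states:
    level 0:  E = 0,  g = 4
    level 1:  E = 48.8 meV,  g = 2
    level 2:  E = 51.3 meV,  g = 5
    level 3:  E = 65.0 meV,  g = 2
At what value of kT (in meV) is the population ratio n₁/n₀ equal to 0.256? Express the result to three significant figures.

n₁/n₀ = (g₁/g₀) exp[−(E₁−E₀)/kT] = 0.256.
⇒ (E₁−E₀)/kT = ln((2/4)/0.256) = ln(1.9531) = 0.66942.
kT = 48.8 meV / 0.66942 = 72.9 meV.

72.9 meV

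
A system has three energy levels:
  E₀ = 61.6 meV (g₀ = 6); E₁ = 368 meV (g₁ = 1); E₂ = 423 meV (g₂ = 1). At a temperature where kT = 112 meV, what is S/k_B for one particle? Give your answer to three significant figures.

Eᵢ/kT = 0.55000, 3.2857, 3.7768.
Z = Σ gᵢe^(−Eᵢ/kT) = 6·e^(−0.55000) + 1·e^(−3.2857) + 1·e^(−3.7768) = 3.4617 + 0.037414 + 0.022896 = 3.5220.
⟨E⟩ = Σ EᵢPᵢ = 67.204 meV.
S/k_B = ln Z + ⟨E⟩/kT = ln(3.5220) + 67.204/112 = 1.2590 + 0.60004 = 1.86.

1.86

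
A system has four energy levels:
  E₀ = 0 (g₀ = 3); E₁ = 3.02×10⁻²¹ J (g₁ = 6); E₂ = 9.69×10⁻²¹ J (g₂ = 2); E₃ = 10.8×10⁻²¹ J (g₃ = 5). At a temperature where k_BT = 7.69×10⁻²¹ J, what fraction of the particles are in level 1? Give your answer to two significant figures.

Eᵢ/kT = 0, 0.3927, 1.260, 1.404.
Z = Σ gᵢe^(−Eᵢ/kT) = 3·e^(−0) + 6·e^(−0.3927) + 2·e^(−1.260) + 5·e^(−1.404) = 3.000 + 4.051 + 0.5673 + 1.228 = 8.846.
P₁ = g₁ e^(−E₁/kT) / Z = 4.051/8.846 = 0.46.

0.46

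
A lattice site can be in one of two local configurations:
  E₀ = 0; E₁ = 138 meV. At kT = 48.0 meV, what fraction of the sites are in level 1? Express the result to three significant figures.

0.0534

Eᵢ/kT = 0, 2.8750.
Z = Σ e^(−Eᵢ/kT) = e^(−0) + e^(−2.8750) = 1.0000 + 0.056416 = 1.0564.
P₁ = e^(−E₁/kT) / Z = 0.056416/1.0564 = 0.0534.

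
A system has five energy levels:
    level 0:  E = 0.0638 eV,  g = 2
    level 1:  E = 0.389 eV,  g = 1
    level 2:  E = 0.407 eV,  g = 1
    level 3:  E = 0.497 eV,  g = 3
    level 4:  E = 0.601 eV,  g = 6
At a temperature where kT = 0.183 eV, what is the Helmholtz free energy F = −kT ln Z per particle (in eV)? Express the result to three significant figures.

-0.132 eV

Eᵢ/kT = 0.34863, 2.1257, 2.2240, 2.7158, 3.2842.
Z = Σ gᵢe^(−Eᵢ/kT) = 2·e^(−0.34863) + 1·e^(−2.1257) + 1·e^(−2.2240) + 3·e^(−2.7158) + 6·e^(−3.2842) = 1.4113 + 0.11935 + 0.10818 + 0.19846 + 0.22482 = 2.0621.
F = −kT ln Z = −0.183 × ln(2.0621) = −0.183 × 0.72372 = -0.132 eV.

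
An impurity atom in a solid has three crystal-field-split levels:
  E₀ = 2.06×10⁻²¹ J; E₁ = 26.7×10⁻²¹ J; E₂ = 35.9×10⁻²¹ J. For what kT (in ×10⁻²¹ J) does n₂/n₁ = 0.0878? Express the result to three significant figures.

n₂/n₁ = exp[−(E₂−E₁)/kT] = 0.0878.
⇒ (E₂−E₁)/kT = ln(1/0.0878) = ln(11.390) = 2.4327.
kT = 9.2 ×10⁻²¹ J / 2.4327 = 3.78 ×10⁻²¹ J.

3.78 ×10⁻²¹ J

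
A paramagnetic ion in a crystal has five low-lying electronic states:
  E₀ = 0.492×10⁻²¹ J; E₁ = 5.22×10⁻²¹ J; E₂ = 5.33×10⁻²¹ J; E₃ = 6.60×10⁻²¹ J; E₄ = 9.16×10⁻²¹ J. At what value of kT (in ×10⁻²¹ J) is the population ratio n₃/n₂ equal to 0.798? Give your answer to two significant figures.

n₃/n₂ = exp[−(E₃−E₂)/kT] = 0.798.
⇒ (E₃−E₂)/kT = ln(1/0.798) = ln(1.253) = 0.2255.
kT = 1.27 ×10⁻²¹ J / 0.2255 = 5.6 ×10⁻²¹ J.

5.6 ×10⁻²¹ J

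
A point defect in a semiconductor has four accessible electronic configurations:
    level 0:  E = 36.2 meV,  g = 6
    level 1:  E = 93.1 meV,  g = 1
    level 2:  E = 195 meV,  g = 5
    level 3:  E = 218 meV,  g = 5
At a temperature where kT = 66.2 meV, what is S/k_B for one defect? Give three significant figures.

Eᵢ/kT = 0.54683, 1.4063, 2.9456, 3.2931.
Z = Σ gᵢe^(−Eᵢ/kT) = 6·e^(−0.54683) + 1·e^(−1.4063) + 5·e^(−2.9456) + 5·e^(−3.2931) = 3.4727 + 0.24505 + 0.26285 + 0.18569 = 4.1663.
⟨E⟩ = Σ EᵢPᵢ = 57.668 meV.
S/k_B = ln Z + ⟨E⟩/kT = ln(4.1663) + 57.668/66.2 = 1.4270 + 0.87112 = 2.30.

2.30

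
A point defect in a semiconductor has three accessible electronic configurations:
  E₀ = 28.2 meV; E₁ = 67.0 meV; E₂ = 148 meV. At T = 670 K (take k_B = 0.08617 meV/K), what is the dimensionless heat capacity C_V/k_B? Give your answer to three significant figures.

k_BT = 0.08617 × 670 K = 57.734 meV.
Eᵢ/kT = 0.48845, 1.1605, 2.5635.
Z = Σ e^(−Eᵢ/kT) = e^(−0.48845) + e^(−1.1605) + e^(−2.5635) = 0.61358 + 0.31333 + 0.077035 = 1.0039.
⟨E⟩ = 49.504 meV, ⟨E²⟩ = 3567.9 meV².
C_V/k_B = (⟨E²⟩ − ⟨E⟩²)/(kT)² = (3567.9 − 2450.6)/3333.2 = 0.335.

0.335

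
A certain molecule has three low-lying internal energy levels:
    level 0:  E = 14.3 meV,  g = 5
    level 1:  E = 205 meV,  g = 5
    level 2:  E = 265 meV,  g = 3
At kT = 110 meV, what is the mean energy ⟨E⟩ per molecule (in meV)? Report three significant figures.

Eᵢ/kT = 0.13000, 1.8636, 2.4091.
Z = Σ gᵢe^(−Eᵢ/kT) = 5·e^(−0.13000) + 5·e^(−1.8636) + 3·e^(−2.4091) = 4.3905 + 0.77557 + 0.26969 = 5.4358.
⟨E⟩ = Σ Eᵢ gᵢe^(−Eᵢ/kT) / Z = (14.3·4.3905 + 205·0.77557 + 265·0.26969) / 5.4358 = 53.9 meV.

53.9 meV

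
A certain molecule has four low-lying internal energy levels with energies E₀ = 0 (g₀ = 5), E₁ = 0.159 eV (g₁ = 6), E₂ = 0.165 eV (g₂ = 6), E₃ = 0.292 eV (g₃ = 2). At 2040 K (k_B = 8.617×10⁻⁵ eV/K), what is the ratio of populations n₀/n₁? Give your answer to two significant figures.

2.1

k_BT = 8.617×10⁻⁵ × 2040 K = 0.1758 eV.
n₀/n₁ = (g₀/g₁) exp[−(E₀−E₁)/kT] = (5/6) × exp(−(-0.159 eV)/(0.1758 eV)) = (5/6) × exp(0.9044) = 2.1.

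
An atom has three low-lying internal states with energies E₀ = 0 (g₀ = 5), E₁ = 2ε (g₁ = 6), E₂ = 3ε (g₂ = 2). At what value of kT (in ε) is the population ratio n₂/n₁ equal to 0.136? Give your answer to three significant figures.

1.12 ε

n₂/n₁ = (g₂/g₁) exp[−(E₂−E₁)/kT] = 0.136.
⇒ (E₂−E₁)/kT = ln((2/6)/0.136) = ln(2.4510) = 0.89650.
kT = 1ε / 0.89650 = 1.12 ε.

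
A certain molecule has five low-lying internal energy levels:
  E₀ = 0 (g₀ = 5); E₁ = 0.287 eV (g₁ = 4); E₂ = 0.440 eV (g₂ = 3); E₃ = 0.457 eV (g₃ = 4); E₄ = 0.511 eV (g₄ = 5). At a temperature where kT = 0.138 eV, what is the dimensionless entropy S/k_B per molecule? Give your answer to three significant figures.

2.18

Eᵢ/kT = 0, 2.0797, 3.1884, 3.3116, 3.7029.
Z = Σ gᵢe^(−Eᵢ/kT) = 5·e^(−0) + 4·e^(−2.0797) + 3·e^(−3.1884) + 4·e^(−3.3116) + 5·e^(−3.7029) = 5.0000 + 0.49987 + 0.12371 + 0.14583 + 0.12326 = 5.8927.
⟨E⟩ = Σ EᵢPᵢ = 0.055582 eV.
S/k_B = ln Z + ⟨E⟩/kT = ln(5.8927) + 0.055582/0.138 = 1.7737 + 0.40277 = 2.18.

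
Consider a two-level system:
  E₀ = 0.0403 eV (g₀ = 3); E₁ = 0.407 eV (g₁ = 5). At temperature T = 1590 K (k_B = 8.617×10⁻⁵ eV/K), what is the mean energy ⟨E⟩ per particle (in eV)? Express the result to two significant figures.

0.078 eV

k_BT = 8.617×10⁻⁵ × 1590 K = 0.1370 eV.
Eᵢ/kT = 0.2942, 2.971.
Z = Σ gᵢe^(−Eᵢ/kT) = 3·e^(−0.2942) + 5·e^(−2.971) = 2.235 + 0.2563 = 2.491.
⟨E⟩ = Σ Eᵢ gᵢe^(−Eᵢ/kT) / Z = (0.0403·2.235 + 0.407·0.2563) / 2.491 = 0.078 eV.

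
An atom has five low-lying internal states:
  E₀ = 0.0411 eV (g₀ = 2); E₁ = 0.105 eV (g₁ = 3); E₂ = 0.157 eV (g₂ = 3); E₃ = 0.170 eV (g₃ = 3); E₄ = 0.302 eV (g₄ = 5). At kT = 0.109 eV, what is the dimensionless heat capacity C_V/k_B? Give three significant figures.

0.438

Eᵢ/kT = 0.37706, 0.96330, 1.4404, 1.5596, 2.7706.
Z = Σ gᵢe^(−Eᵢ/kT) = 2·e^(−0.37706) + 3·e^(−0.96330) + 3·e^(−1.4404) + 3·e^(−1.5596) + 5·e^(−2.7706) = 1.3717 + 1.1449 + 0.71050 + 0.63066 + 0.31312 = 4.1709.
⟨E⟩ = 0.11746 eV, ⟨E²⟩ = 0.018997 eV².
C_V/k_B = (⟨E²⟩ − ⟨E⟩²)/(kT)² = (0.018997 − 0.013797)/0.011881 = 0.438.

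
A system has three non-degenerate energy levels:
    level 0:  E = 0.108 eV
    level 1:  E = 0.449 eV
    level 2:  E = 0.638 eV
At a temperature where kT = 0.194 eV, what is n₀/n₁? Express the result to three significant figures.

5.80

n₀/n₁ = exp[−(E₀−E₁)/kT] = exp(−(-0.341 eV)/(0.194 eV)) = exp(1.7577) = 5.80.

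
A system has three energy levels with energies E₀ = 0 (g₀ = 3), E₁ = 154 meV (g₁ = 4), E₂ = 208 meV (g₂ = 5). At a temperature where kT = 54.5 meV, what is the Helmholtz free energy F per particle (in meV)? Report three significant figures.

-65.8 meV

Eᵢ/kT = 0, 2.8257, 3.8165.
Z = Σ gᵢe^(−Eᵢ/kT) = 3·e^(−0) + 4·e^(−2.8257) + 5·e^(−3.8165) = 3.0000 + 0.23707 + 0.11002 = 3.3471.
F = −kT ln Z = −54.5 × ln(3.3471) = −54.5 × 1.2081 = -65.8 meV.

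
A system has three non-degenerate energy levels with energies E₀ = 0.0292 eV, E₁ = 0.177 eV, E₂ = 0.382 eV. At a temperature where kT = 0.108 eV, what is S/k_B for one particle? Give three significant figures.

0.622

Eᵢ/kT = 0.27037, 1.6389, 3.5370.
Z = Σ e^(−Eᵢ/kT) = e^(−0.27037) + e^(−1.6389) + e^(−3.5370) = 0.76310 + 0.19419 + 0.029100 = 0.98639.
⟨E⟩ = Σ EᵢPᵢ = 0.068705 eV.
S/k_B = ln Z + ⟨E⟩/kT = ln(0.98639) + 0.068705/0.108 = -0.013703 + 0.63616 = 0.622.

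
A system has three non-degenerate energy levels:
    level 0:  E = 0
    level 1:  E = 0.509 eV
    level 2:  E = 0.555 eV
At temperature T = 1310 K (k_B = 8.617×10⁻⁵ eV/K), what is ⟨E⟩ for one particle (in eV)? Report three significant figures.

0.00949 eV

k_BT = 8.617×10⁻⁵ × 1310 K = 0.11288 eV.
Eᵢ/kT = 0, 4.5092, 4.9167.
Z = Σ e^(−Eᵢ/kT) = e^(−0) + e^(−4.5092) + e^(−4.9167) = 1.0000 + 0.011007 + 0.0073233 = 1.0183.
⟨E⟩ = Σ Eᵢ e^(−Eᵢ/kT) / Z = (0·1.0000 + 0.509·0.011007 + 0.555·0.0073233) / 1.0183 = 0.00949 eV.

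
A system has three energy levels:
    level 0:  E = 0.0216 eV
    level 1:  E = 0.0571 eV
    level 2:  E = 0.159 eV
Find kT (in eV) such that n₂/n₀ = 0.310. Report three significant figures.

0.117 eV

n₂/n₀ = exp[−(E₂−E₀)/kT] = 0.310.
⇒ (E₂−E₀)/kT = ln(1/0.310) = ln(3.2258) = 1.1712.
kT = 0.1374 eV / 1.1712 = 0.117 eV.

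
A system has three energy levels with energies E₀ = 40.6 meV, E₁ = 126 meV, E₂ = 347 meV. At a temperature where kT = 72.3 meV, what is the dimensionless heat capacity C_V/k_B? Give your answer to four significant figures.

Eᵢ/kT = 0.561549, 1.74274, 4.79945.
Z = Σ e^(−Eᵢ/kT) = e^(−0.561549) + e^(−1.74274) + e^(−4.79945) = 0.570325 + 0.175040 + 0.00823427 = 0.753599.
⟨E⟩ = 63.7840 meV, ⟨E²⟩ = 6250.69 meV².
C_V/k_B = (⟨E²⟩ − ⟨E⟩²)/(kT)² = (6250.69 − 4068.40)/5227.29 = 0.4175.

0.4175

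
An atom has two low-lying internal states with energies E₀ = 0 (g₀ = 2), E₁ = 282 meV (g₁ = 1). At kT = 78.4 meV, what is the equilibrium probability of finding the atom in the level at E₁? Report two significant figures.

Eᵢ/kT = 0, 3.597.
Z = Σ gᵢe^(−Eᵢ/kT) = 2·e^(−0) + 1·e^(−3.597) = 2.000 + 0.02741 = 2.027.
P₁ = g₁ e^(−E₁/kT) / Z = 0.02741/2.027 = 0.014.

0.014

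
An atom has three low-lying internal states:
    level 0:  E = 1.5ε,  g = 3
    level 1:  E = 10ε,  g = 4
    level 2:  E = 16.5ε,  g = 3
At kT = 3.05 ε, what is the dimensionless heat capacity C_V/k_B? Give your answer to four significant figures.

Eᵢ/kT = 0.491803, 3.27869, 5.40984.
Z = Σ gᵢe^(−Eᵢ/kT) = 3·e^(−0.491803) + 4·e^(−3.27869) + 3·e^(−5.40984) = 1.83457 + 0.150710 + 0.0134171 = 1.99870.
⟨E⟩ = 2.24163 ε, ⟨E²⟩ = 11.4332 ε².
C_V/k_B = (⟨E²⟩ − ⟨E⟩²)/(kT)² = (11.4332 − 5.02491)/9.30250 = 0.6889.

0.6889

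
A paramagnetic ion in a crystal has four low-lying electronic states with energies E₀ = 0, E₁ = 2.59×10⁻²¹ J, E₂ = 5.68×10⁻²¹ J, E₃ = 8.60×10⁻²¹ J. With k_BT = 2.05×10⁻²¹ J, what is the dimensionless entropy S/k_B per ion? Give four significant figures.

0.7443

Eᵢ/kT = 0, 1.26341, 2.77073, 4.19512.
Z = Σ e^(−Eᵢ/kT) = e^(−0) + e^(−1.26341) + e^(−2.77073) + e^(−4.19512) = 1.00000 + 0.282688 + 0.0626163 + 0.0150689 = 1.36037.
⟨E⟩ = Σ EᵢPᵢ = 0.894915 ×10⁻²¹ J.
S/k_B = ln Z + ⟨E⟩/kT = ln(1.36037) + 0.894915/2.05 = 0.307757 + 0.436544 = 0.7443.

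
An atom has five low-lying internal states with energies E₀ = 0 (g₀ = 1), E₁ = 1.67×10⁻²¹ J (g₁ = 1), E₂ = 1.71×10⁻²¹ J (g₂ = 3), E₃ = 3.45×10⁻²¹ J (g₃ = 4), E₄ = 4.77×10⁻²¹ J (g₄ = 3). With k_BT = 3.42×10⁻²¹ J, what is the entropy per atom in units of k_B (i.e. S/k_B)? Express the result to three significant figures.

Eᵢ/kT = 0, 0.48830, 0.50000, 1.0088, 1.3947.
Z = Σ gᵢe^(−Eᵢ/kT) = 1·e^(−0) + 1·e^(−0.48830) + 3·e^(−0.50000) + 4·e^(−1.0088) + 3·e^(−1.3947) = 1.0000 + 0.61367 + 1.8196 + 1.4586 + 0.74372 = 5.6356.
⟨E⟩ = Σ EᵢPᵢ = 2.2564 ×10⁻²¹ J.
S/k_B = ln Z + ⟨E⟩/kT = ln(5.6356) + 2.2564/3.42 = 1.7291 + 0.65977 = 2.39.

2.39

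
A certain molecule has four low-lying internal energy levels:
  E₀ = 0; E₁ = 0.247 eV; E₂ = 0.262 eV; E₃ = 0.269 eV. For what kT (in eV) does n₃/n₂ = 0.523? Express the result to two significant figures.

0.011 eV

n₃/n₂ = exp[−(E₃−E₂)/kT] = 0.523.
⇒ (E₃−E₂)/kT = ln(1/0.523) = ln(1.912) = 0.6481.
kT = 0.007 eV / 0.6481 = 0.011 eV.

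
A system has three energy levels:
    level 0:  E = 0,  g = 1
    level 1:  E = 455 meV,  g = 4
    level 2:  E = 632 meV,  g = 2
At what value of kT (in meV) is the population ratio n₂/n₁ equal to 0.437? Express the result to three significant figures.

n₂/n₁ = (g₂/g₁) exp[−(E₂−E₁)/kT] = 0.437.
⇒ (E₂−E₁)/kT = ln((2/4)/0.437) = ln(1.1442) = 0.13471.
kT = 177 meV / 0.13471 = 1310 meV.

1310 meV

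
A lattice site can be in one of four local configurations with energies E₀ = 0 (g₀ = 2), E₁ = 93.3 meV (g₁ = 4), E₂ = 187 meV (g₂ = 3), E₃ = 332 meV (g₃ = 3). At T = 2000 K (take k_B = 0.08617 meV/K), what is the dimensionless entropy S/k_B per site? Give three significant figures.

2.31

k_BT = 0.08617 × 2000 K = 172.34 meV.
Eᵢ/kT = 0, 0.54137, 1.0851, 1.9264.
Z = Σ gᵢe^(−Eᵢ/kT) = 2·e^(−0) + 4·e^(−0.54137) + 3·e^(−1.0851) + 3·e^(−1.9264) = 2.0000 + 2.3278 + 1.0136 + 0.43702 = 5.7784.
⟨E⟩ = Σ EᵢPᵢ = 95.497 meV.
S/k_B = ln Z + ⟨E⟩/kT = ln(5.7784) + 95.497/172.34 = 1.7541 + 0.55412 = 2.31.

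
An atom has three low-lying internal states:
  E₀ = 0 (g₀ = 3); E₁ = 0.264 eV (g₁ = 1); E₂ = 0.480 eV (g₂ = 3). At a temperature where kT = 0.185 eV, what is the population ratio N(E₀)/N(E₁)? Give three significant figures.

n₀/n₁ = (g₀/g₁) exp[−(E₀−E₁)/kT] = (3/1) × exp(−(-0.264 eV)/(0.185 eV)) = (3/1) × exp(1.4270) = 12.5.

12.5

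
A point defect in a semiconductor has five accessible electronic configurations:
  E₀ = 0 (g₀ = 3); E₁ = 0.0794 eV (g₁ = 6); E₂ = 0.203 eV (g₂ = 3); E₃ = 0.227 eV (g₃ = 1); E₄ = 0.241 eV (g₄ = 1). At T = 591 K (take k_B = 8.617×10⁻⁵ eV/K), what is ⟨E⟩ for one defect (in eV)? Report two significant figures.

k_BT = 8.617×10⁻⁵ × 591 K = 0.05093 eV.
Eᵢ/kT = 0, 1.559, 3.986, 4.457, 4.732.
Z = Σ gᵢe^(−Eᵢ/kT) = 3·e^(−0) + 6·e^(−1.559) + 3·e^(−3.986) + 1·e^(−4.457) + 1·e^(−4.732) = 3.000 + 1.262 + 0.05572 + 0.01160 + 0.008809 = 4.338.
⟨E⟩ = Σ Eᵢ gᵢe^(−Eᵢ/kT) / Z = (0·3.000 + 0.0794·1.262 + 0.203·0.05572 + 0.227·0.01160 + 0.241·0.008809) / 4.338 = 0.027 eV.

0.027 eV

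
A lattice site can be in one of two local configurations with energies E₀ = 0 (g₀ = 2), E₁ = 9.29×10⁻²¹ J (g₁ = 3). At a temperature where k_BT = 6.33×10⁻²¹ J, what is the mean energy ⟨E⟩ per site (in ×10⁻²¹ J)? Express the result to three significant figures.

2.39 ×10⁻²¹ J

Eᵢ/kT = 0, 1.4676.
Z = Σ gᵢe^(−Eᵢ/kT) = 2·e^(−0) + 3·e^(−1.4676) = 2.0000 + 0.69143 = 2.6914.
⟨E⟩ = Σ Eᵢ gᵢe^(−Eᵢ/kT) / Z = (0·2.0000 + 9.29·0.69143) / 2.6914 = 2.39 ×10⁻²¹ J.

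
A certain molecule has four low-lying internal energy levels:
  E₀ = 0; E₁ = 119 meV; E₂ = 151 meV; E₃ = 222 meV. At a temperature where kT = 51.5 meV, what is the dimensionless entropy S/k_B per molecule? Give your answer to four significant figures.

0.5337

Eᵢ/kT = 0, 2.31068, 2.93204, 4.31068.
Z = Σ e^(−Eᵢ/kT) = e^(−0) + e^(−2.31068) + e^(−2.93204) + e^(−4.31068) = 1.00000 + 0.0991938 + 0.0532882 + 0.0134244 = 1.16591.
⟨E⟩ = Σ EᵢPᵢ = 19.5820 meV.
S/k_B = ln Z + ⟨E⟩/kT = ln(1.16591) + 19.5820/51.5 = 0.153502 + 0.380233 = 0.5337.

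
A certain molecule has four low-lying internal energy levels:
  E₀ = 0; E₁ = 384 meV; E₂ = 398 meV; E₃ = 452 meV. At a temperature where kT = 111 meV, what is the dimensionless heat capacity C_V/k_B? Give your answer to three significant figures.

Eᵢ/kT = 0, 3.4595, 3.5856, 4.0721.
Z = Σ e^(−Eᵢ/kT) = e^(−0) + e^(−3.4595) + e^(−3.5856) + e^(−4.0721) = 1.0000 + 0.031445 + 0.027720 + 0.017042 = 1.0762.
⟨E⟩ = 28.629 meV, ⟨E²⟩ = 11624 meV².
C_V/k_B = (⟨E²⟩ − ⟨E⟩²)/(kT)² = (11624 − 819.62)/12321 = 0.877.

0.877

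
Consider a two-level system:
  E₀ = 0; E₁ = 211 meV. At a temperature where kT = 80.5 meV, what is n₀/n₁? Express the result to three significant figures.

n₀/n₁ = exp[−(E₀−E₁)/kT] = exp(−(-211 meV)/(80.5 meV)) = exp(2.6211) = 13.8.

13.8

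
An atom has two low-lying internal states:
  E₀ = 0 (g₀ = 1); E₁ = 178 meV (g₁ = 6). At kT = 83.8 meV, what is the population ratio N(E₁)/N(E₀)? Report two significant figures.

n₁/n₀ = (g₁/g₀) exp[−(E₁−E₀)/kT] = (6/1) × exp(−(178 meV)/(83.8 meV)) = (6/1) × exp(-2.124) = 0.72.

0.72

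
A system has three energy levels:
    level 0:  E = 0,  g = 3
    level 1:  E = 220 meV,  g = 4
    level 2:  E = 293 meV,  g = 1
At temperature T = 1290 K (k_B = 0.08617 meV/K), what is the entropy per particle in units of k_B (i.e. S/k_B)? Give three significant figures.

1.64

k_BT = 0.08617 × 1290 K = 111.16 meV.
Eᵢ/kT = 0, 1.9791, 2.6358.
Z = Σ gᵢe^(−Eᵢ/kT) = 3·e^(−0) + 4·e^(−1.9791) + 1·e^(−2.6358) = 3.0000 + 0.55277 + 0.071662 = 3.6244.
⟨E⟩ = Σ EᵢPᵢ = 39.346 meV.
S/k_B = ln Z + ⟨E⟩/kT = ln(3.6244) + 39.346/111.16 = 1.2877 + 0.35396 = 1.64.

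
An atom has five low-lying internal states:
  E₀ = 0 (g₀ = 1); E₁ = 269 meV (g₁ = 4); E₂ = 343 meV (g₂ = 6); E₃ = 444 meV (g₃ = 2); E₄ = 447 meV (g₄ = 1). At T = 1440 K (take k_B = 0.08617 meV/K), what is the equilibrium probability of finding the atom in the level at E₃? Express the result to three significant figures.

0.0291

k_BT = 0.08617 × 1440 K = 124.08 meV.
Eᵢ/kT = 0, 2.1680, 2.7643, 3.5783, 3.6025.
Z = Σ gᵢe^(−Eᵢ/kT) = 1·e^(−0) + 4·e^(−2.1680) + 6·e^(−2.7643) + 2·e^(−3.5783) + 1·e^(−3.6025) = 1.0000 + 0.45762 + 0.37812 + 0.055846 + 0.027255 = 1.9188.
P₃ = g₃ e^(−E₃/kT) / Z = 0.055846/1.9188 = 0.0291.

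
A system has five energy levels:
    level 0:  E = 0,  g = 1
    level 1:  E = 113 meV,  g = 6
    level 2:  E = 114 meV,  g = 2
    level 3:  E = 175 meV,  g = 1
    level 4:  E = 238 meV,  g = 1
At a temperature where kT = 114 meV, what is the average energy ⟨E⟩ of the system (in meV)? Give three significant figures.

93.6 meV

Eᵢ/kT = 0, 0.99123, 1.0000, 1.5351, 2.0877.
Z = Σ gᵢe^(−Eᵢ/kT) = 1·e^(−0) + 6·e^(−0.99123) + 2·e^(−1.0000) + 1·e^(−1.5351) + 1·e^(−2.0877) = 1.0000 + 2.2267 + 0.73576 + 0.21543 + 0.12397 = 4.3019.
⟨E⟩ = Σ Eᵢ gᵢe^(−Eᵢ/kT) / Z = (0·1.0000 + 113·2.2267 + 114·0.73576 + 175·0.21543 + 238·0.12397) / 4.3019 = 93.6 meV.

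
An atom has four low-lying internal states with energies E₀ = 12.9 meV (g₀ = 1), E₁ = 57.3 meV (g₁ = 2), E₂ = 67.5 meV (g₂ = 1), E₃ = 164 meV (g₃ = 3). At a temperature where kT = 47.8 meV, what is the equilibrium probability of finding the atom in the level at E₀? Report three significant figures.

Eᵢ/kT = 0.26987, 1.1987, 1.4121, 3.4310.
Z = Σ gᵢe^(−Eᵢ/kT) = 1·e^(−0.26987) + 2·e^(−1.1987) + 1·e^(−1.4121) + 3·e^(−3.4310) = 0.76348 + 0.60317 + 0.24363 + 0.097064 = 1.7073.
P₀ = g₀ e^(−E₀/kT) / Z = 0.76348/1.7073 = 0.447.

0.447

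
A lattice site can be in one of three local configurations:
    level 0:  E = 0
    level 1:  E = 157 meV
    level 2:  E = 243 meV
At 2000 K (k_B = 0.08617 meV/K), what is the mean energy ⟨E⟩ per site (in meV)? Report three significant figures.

k_BT = 0.08617 × 2000 K = 172.34 meV.
Eᵢ/kT = 0, 0.91099, 1.4100.
Z = Σ e^(−Eᵢ/kT) = e^(−0) + e^(−0.91099) + e^(−1.4100) = 1.0000 + 0.40213 + 0.24414 = 1.6463.
⟨E⟩ = Σ Eᵢ e^(−Eᵢ/kT) / Z = (0·1.0000 + 157·0.40213 + 243·0.24414) / 1.6463 = 74.4 meV.

74.4 meV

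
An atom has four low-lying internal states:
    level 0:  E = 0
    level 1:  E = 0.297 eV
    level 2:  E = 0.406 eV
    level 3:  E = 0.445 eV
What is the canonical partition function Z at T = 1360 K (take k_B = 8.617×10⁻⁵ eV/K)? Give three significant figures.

k_BT = 8.617×10⁻⁵ × 1360 K = 0.11719 eV.
Eᵢ/kT = 0, 2.5343, 3.4645, 3.7973.
Z = Σ e^(−Eᵢ/kT) = e^(−0) + e^(−2.5343) + e^(−3.4645) + e^(−3.7973) = 1.0000 + 0.079317 + 0.031289 + 0.022431 = 1.1330.

Z = 1.13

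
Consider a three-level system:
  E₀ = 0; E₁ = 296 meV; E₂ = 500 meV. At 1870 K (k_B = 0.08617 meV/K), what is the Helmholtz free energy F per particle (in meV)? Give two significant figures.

k_BT = 0.08617 × 1870 K = 161.1 meV.
Eᵢ/kT = 0, 1.837, 3.104.
Z = Σ e^(−Eᵢ/kT) = e^(−0) + e^(−1.837) + e^(−3.104) = 1.000 + 0.1593 + 0.04487 = 1.204.
F = −kT ln Z = −161.1 × ln(1.204) = −161.1 × 0.1856 = -30 meV.

-30 meV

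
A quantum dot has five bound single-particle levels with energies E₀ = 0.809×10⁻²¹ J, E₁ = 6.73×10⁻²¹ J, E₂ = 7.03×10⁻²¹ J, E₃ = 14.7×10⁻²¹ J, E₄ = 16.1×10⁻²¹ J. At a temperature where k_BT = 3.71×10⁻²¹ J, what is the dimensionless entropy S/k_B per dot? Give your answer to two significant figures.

0.91

Eᵢ/kT = 0.2181, 1.814, 1.895, 3.962, 4.340.
Z = Σ e^(−Eᵢ/kT) = e^(−0.2181) + e^(−1.814) + e^(−1.895) + e^(−3.962) + e^(−4.340) = 0.8040 + 0.1630 + 0.1503 + 0.01903 + 0.01304 = 1.149.
⟨E⟩ = Σ EᵢPᵢ = 2.867 ×10⁻²¹ J.
S/k_B = ln Z + ⟨E⟩/kT = ln(1.149) + 2.867/3.71 = 0.1389 + 0.7728 = 0.91.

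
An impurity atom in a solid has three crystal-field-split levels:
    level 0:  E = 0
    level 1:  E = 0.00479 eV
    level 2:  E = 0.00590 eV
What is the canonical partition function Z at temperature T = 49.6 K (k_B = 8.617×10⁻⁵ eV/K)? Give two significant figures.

k_BT = 8.617×10⁻⁵ × 49.6 K = 0.004274 eV.
Eᵢ/kT = 0, 1.121, 1.380.
Z = Σ e^(−Eᵢ/kT) = e^(−0) + e^(−1.121) + e^(−1.380) = 1.000 + 0.3260 + 0.2516 = 1.578.

Z = 1.6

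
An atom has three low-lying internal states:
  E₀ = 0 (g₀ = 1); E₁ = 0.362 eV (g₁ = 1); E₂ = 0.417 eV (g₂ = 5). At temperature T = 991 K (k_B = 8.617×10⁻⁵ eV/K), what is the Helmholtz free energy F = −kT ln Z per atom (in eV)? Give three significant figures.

k_BT = 8.617×10⁻⁵ × 991 K = 0.085394 eV.
Eᵢ/kT = 0, 4.2392, 4.8832.
Z = Σ gᵢe^(−Eᵢ/kT) = 1·e^(−0) + 1·e^(−4.2392) + 5·e^(−4.8832) = 1.0000 + 0.014419 + 0.037864 = 1.0523.
F = −kT ln Z = −0.085394 × ln(1.0523) = −0.085394 × 0.050978 = -0.00435 eV.

-0.00435 eV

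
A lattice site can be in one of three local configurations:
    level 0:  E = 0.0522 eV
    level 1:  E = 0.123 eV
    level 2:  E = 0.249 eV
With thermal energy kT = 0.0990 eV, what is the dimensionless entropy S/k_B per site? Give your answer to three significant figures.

Eᵢ/kT = 0.52727, 1.2424, 2.5152.
Z = Σ e^(−Eᵢ/kT) = e^(−0.52727) + e^(−1.2424) + e^(−2.5152) = 0.59021 + 0.28869 + 0.080847 = 0.95975.
⟨E⟩ = Σ EᵢPᵢ = 0.090074 eV.
S/k_B = ln Z + ⟨E⟩/kT = ln(0.95975) + 0.090074/0.0990 = -0.041082 + 0.90984 = 0.869.

0.869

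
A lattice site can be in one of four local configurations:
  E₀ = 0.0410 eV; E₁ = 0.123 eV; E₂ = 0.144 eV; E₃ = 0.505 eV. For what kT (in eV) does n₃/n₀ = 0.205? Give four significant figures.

n₃/n₀ = exp[−(E₃−E₀)/kT] = 0.205.
⇒ (E₃−E₀)/kT = ln(1/0.205) = ln(4.87805) = 1.58475.
kT = 0.4640 eV / 1.58475 = 0.2928 eV.

0.2928 eV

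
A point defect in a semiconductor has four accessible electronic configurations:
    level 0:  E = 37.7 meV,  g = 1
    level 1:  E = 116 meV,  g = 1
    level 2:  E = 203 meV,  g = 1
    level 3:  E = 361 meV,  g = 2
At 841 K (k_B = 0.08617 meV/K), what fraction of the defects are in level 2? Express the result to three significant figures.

k_BT = 0.08617 × 841 K = 72.469 meV.
Eᵢ/kT = 0.52022, 1.6007, 2.8012, 4.9814.
Z = Σ gᵢe^(−Eᵢ/kT) = 1·e^(−0.52022) + 1·e^(−1.6007) + 1·e^(−2.8012) + 2·e^(−4.9814) = 0.59439 + 0.20176 + 0.060737 + 0.013729 = 0.87062.
P₂ = g₂ e^(−E₂/kT) / Z = 0.060737/0.87062 = 0.0698.

0.0698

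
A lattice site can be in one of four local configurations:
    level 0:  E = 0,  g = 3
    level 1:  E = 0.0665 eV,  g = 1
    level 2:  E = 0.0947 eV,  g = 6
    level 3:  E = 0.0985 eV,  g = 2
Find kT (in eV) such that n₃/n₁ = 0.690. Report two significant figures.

0.030 eV

n₃/n₁ = (g₃/g₁) exp[−(E₃−E₁)/kT] = 0.690.
⇒ (E₃−E₁)/kT = ln((2/1)/0.690) = ln(2.899) = 1.064.
kT = 0.0320 eV / 1.064 = 0.030 eV.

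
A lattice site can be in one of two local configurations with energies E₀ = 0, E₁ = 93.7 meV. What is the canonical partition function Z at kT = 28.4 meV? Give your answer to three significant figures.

Z = 1.04

Eᵢ/kT = 0, 3.2993.
Z = Σ e^(−Eᵢ/kT) = e^(−0) + e^(−3.2993) = 1.0000 + 0.036909 = 1.0369.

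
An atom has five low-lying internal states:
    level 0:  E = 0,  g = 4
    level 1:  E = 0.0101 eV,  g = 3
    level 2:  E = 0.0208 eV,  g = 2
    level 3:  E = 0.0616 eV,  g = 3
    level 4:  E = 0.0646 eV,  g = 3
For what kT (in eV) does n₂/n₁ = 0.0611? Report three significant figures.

n₂/n₁ = (g₂/g₁) exp[−(E₂−E₁)/kT] = 0.0611.
⇒ (E₂−E₁)/kT = ln((2/3)/0.0611) = ln(10.911) = 2.3898.
kT = 0.0107 eV / 2.3898 = 0.00448 eV.

0.00448 eV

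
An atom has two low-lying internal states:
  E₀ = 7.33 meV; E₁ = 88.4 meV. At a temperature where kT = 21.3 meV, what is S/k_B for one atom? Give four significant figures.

Eᵢ/kT = 0.344131, 4.15023.
Z = Σ e^(−Eᵢ/kT) = e^(−0.344131) + e^(−4.15023) = 0.708836 + 0.0157608 = 0.724597.
⟨E⟩ = Σ EᵢPᵢ = 9.09336 meV.
S/k_B = ln Z + ⟨E⟩/kT = ln(0.724597) + 9.09336/21.3 = -0.322140 + 0.426918 = 0.1048.

0.1048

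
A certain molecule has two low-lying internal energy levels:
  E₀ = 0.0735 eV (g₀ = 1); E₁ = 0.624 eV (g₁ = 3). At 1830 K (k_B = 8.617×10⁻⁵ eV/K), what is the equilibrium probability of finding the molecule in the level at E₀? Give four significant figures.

0.9162

k_BT = 8.617×10⁻⁵ × 1830 K = 0.157691 eV.
Eᵢ/kT = 0.466101, 3.95711.
Z = Σ gᵢe^(−Eᵢ/kT) = 1·e^(−0.466101) + 3·e^(−3.95711) = 0.627444 + 0.0573549 = 0.684799.
P₀ = g₀ e^(−E₀/kT) / Z = 0.627444/0.684799 = 0.9162.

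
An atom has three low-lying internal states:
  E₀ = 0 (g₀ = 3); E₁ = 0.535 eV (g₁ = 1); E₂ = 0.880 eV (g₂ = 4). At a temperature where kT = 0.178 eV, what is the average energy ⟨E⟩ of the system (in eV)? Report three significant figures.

0.0168 eV

Eᵢ/kT = 0, 3.0056, 4.9438.
Z = Σ gᵢe^(−Eᵢ/kT) = 3·e^(−0) + 1·e^(−3.0056) + 4·e^(−4.9438) = 3.0000 + 0.049509 + 0.028510 = 3.0780.
⟨E⟩ = Σ Eᵢ gᵢe^(−Eᵢ/kT) / Z = (0·3.0000 + 0.535·0.049509 + 0.880·0.028510) / 3.0780 = 0.0168 eV.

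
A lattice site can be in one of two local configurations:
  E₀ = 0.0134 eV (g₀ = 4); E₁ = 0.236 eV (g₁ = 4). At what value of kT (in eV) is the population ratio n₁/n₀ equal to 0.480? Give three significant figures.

0.303 eV

n₁/n₀ = (g₁/g₀) exp[−(E₁−E₀)/kT] = 0.480.
⇒ (E₁−E₀)/kT = ln((4/4)/0.480) = ln(2.0833) = 0.73395.
kT = 0.2226 eV / 0.73395 = 0.303 eV.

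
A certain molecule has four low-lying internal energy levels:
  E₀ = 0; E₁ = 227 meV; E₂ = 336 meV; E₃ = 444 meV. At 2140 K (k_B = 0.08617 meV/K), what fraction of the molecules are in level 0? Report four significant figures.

k_BT = 0.08617 × 2140 K = 184.404 meV.
Eᵢ/kT = 0, 1.23099, 1.82209, 2.40776.
Z = Σ e^(−Eᵢ/kT) = e^(−0) + e^(−1.23099) + e^(−1.82209) + e^(−2.40776) = 1.00000 + 0.292003 + 0.161687 + 0.0900167 = 1.54371.
P₀ = e^(−E₀/kT) / Z = 1.00000/1.54371 = 0.6478.

0.6478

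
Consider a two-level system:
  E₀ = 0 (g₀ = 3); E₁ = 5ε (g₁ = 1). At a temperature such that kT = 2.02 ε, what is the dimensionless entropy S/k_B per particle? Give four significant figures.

1.194

Eᵢ/kT = 0, 2.47525.
Z = Σ gᵢe^(−Eᵢ/kT) = 3·e^(−0) + 1·e^(−2.47525) = 3.00000 + 0.0841420 = 3.08414.
⟨E⟩ = Σ EᵢPᵢ = 0.136411 ε.
S/k_B = ln Z + ⟨E⟩/kT = ln(3.08414) + 0.136411/2.02 = 1.12627 + 0.0675302 = 1.194.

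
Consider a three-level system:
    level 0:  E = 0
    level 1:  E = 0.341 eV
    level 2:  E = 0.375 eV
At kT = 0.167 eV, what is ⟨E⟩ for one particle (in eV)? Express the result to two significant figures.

0.068 eV

Eᵢ/kT = 0, 2.042, 2.246.
Z = Σ e^(−Eᵢ/kT) = e^(−0) + e^(−2.042) + e^(−2.246) = 1.000 + 0.1298 + 0.1058 = 1.236.
⟨E⟩ = Σ Eᵢ e^(−Eᵢ/kT) / Z = (0·1.000 + 0.341·0.1298 + 0.375·0.1058) / 1.236 = 0.068 eV.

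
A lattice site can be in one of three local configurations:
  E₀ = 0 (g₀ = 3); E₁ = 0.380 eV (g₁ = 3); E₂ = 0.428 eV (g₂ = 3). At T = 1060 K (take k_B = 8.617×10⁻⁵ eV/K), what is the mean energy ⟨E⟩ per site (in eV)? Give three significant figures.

k_BT = 8.617×10⁻⁵ × 1060 K = 0.091340 eV.
Eᵢ/kT = 0, 4.1603, 4.6858.
Z = Σ gᵢe^(−Eᵢ/kT) = 3·e^(−0) + 3·e^(−4.1603) + 3·e^(−4.6858) = 3.0000 + 0.046809 + 0.027676 = 3.0745.
⟨E⟩ = Σ Eᵢ gᵢe^(−Eᵢ/kT) / Z = (0·3.0000 + 0.380·0.046809 + 0.428·0.027676) / 3.0745 = 0.00964 eV.

0.00964 eV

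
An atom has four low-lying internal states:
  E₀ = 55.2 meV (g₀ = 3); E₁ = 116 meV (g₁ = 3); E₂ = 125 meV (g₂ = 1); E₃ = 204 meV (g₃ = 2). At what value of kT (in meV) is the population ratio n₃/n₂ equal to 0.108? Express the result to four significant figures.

27.07 meV

n₃/n₂ = (g₃/g₂) exp[−(E₃−E₂)/kT] = 0.108.
⇒ (E₃−E₂)/kT = ln((2/1)/0.108) = ln(18.5185) = 2.91877.
kT = 79 meV / 2.91877 = 27.07 meV.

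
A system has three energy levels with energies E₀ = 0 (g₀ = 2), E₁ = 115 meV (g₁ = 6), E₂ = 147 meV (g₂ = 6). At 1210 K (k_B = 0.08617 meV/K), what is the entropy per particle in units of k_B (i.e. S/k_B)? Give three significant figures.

2.48

k_BT = 0.08617 × 1210 K = 104.27 meV.
Eᵢ/kT = 0, 1.1029, 1.4098.
Z = Σ gᵢe^(−Eᵢ/kT) = 2·e^(−0) + 6·e^(−1.1029) + 6·e^(−1.4098) = 2.0000 + 1.9914 + 1.4652 = 5.4566.
⟨E⟩ = Σ EᵢPᵢ = 81.442 meV.
S/k_B = ln Z + ⟨E⟩/kT = ln(5.4566) + 81.442/104.27 = 1.6968 + 0.78107 = 2.48.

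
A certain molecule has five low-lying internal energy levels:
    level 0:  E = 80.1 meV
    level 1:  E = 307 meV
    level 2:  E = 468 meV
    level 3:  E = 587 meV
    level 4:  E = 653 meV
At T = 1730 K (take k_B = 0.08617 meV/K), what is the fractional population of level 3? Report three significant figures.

0.0248

k_BT = 0.08617 × 1730 K = 149.07 meV.
Eᵢ/kT = 0.53733, 2.0594, 3.1395, 3.9377, 4.3805.
Z = Σ e^(−Eᵢ/kT) = e^(−0.53733) + e^(−2.0594) + e^(−3.1395) + e^(−3.9377) + e^(−4.3805) = 0.58431 + 0.12753 + 0.043304 + 0.019493 + 0.012519 = 0.78716.
P₃ = e^(−E₃/kT) / Z = 0.019493/0.78716 = 0.0248.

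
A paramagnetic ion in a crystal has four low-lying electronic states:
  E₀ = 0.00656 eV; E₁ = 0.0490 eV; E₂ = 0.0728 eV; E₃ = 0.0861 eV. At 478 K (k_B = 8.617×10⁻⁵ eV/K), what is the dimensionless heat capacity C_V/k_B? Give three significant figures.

k_BT = 8.617×10⁻⁵ × 478 K = 0.041189 eV.
Eᵢ/kT = 0.15927, 1.1896, 1.7675, 2.0904.
Z = Σ e^(−Eᵢ/kT) = e^(−0.15927) + e^(−1.1896) + e^(−1.7675) + e^(−2.0904) = 0.85277 + 0.30434 + 0.17076 + 0.12364 = 1.4515.
⟨E⟩ = 0.030027 eV, ⟨E²⟩ = 0.0017837 eV².
C_V/k_B = (⟨E²⟩ − ⟨E⟩²)/(kT)² = (0.0017837 − 0.00090162)/0.0016965 = 0.520.

0.520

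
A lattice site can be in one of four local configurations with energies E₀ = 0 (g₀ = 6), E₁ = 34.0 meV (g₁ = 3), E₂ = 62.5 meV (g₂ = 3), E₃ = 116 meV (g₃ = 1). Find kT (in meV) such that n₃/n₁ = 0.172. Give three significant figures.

n₃/n₁ = (g₃/g₁) exp[−(E₃−E₁)/kT] = 0.172.
⇒ (E₃−E₁)/kT = ln((1/3)/0.172) = ln(1.9380) = 0.66166.
kT = 82.0 meV / 0.66166 = 124 meV.

124 meV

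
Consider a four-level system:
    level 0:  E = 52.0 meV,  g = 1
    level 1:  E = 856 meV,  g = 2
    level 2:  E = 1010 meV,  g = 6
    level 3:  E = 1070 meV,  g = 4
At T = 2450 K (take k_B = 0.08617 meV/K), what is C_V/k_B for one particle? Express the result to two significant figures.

k_BT = 0.08617 × 2450 K = 211.1 meV.
Eᵢ/kT = 0.2463, 4.055, 4.784, 5.069.
Z = Σ gᵢe^(−Eᵢ/kT) = 1·e^(−0.2463) + 2·e^(−4.055) + 6·e^(−4.784) + 4·e^(−5.069) = 0.7817 + 0.03467 + 0.05017 + 0.02515 = 0.8917.
⟨E⟩ = 165.9 meV, ⟨E²⟩ = 120500 meV².
C_V/k_B = (⟨E²⟩ − ⟨E⟩²)/(kT)² = (120500 − 27520)/44560 = 2.1.

2.1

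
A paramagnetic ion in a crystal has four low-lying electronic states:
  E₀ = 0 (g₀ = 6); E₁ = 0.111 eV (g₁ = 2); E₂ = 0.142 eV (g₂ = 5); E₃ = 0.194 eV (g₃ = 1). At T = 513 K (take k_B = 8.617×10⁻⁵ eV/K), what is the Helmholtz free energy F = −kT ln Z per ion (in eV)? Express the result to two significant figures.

-0.082 eV

k_BT = 8.617×10⁻⁵ × 513 K = 0.04421 eV.
Eᵢ/kT = 0, 2.511, 3.212, 4.388.
Z = Σ gᵢe^(−Eᵢ/kT) = 6·e^(−0) + 2·e^(−2.511) + 5·e^(−3.212) + 1·e^(−4.388) = 6.000 + 0.1624 + 0.2014 + 0.01243 = 6.376.
F = −kT ln Z = −0.04421 × ln(6.376) = −0.04421 × 1.853 = -0.082 eV.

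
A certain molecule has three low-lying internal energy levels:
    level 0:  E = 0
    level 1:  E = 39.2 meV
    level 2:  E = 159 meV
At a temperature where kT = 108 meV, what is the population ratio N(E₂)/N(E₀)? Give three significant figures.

n₂/n₀ = exp[−(E₂−E₀)/kT] = exp(−(159 meV)/(108 meV)) = exp(-1.4722) = 0.229.

0.229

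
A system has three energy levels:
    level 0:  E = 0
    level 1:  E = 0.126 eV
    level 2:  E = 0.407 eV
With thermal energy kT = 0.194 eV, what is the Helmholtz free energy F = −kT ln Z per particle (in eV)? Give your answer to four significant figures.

-0.09656 eV

Eᵢ/kT = 0, 0.649485, 2.09794.
Z = Σ e^(−Eᵢ/kT) = e^(−0) + e^(−0.649485) + e^(−2.09794) = 1.00000 + 0.522315 + 0.122709 = 1.64502.
F = −kT ln Z = −0.194 × ln(1.64502) = −0.194 × 0.497753 = -0.09656 eV.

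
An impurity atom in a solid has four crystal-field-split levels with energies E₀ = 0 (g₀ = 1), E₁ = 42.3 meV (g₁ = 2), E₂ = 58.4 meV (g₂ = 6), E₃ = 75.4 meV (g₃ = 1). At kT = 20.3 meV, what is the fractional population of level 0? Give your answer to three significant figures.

0.621

Eᵢ/kT = 0, 2.0837, 2.8768, 3.7143.
Z = Σ gᵢe^(−Eᵢ/kT) = 1·e^(−0) + 2·e^(−2.0837) + 6·e^(−2.8768) + 1·e^(−3.7143) = 1.0000 + 0.24894 + 0.33789 + 0.024372 = 1.6112.
P₀ = g₀ e^(−E₀/kT) / Z = 1.0000/1.6112 = 0.621.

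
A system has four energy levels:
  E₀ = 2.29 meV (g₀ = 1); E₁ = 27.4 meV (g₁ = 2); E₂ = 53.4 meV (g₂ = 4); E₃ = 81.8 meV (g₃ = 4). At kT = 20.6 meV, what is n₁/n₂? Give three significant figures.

n₁/n₂ = (g₁/g₂) exp[−(E₁−E₂)/kT] = (2/4) × exp(−(-26.0 meV)/(20.6 meV)) = (2/4) × exp(1.2621) = 1.77.

1.77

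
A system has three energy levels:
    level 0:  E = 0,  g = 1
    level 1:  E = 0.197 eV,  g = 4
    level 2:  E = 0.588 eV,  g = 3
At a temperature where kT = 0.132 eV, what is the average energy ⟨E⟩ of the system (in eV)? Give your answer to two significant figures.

0.10 eV

Eᵢ/kT = 0, 1.492, 4.455.
Z = Σ gᵢe^(−Eᵢ/kT) = 1·e^(−0) + 4·e^(−1.492) + 3·e^(−4.455) = 1.000 + 0.8997 + 0.03486 = 1.935.
⟨E⟩ = Σ Eᵢ gᵢe^(−Eᵢ/kT) / Z = (0·1.000 + 0.197·0.8997 + 0.588·0.03486) / 1.935 = 0.10 eV.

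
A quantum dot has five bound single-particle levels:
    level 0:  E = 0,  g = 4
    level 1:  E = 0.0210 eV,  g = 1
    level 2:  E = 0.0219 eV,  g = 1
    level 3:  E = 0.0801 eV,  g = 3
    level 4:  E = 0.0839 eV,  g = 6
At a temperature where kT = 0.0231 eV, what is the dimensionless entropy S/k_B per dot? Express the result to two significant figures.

1.9

Eᵢ/kT = 0, 0.9091, 0.9481, 3.468, 3.632.
Z = Σ gᵢe^(−Eᵢ/kT) = 4·e^(−0) + 1·e^(−0.9091) + 1·e^(−0.9481) + 3·e^(−3.468) + 6·e^(−3.632) = 4.000 + 0.4029 + 0.3875 + 0.09354 + 0.1588 = 5.043.
⟨E⟩ = Σ EᵢPᵢ = 0.007488 eV.
S/k_B = ln Z + ⟨E⟩/kT = ln(5.043) + 0.007488/0.0231 = 1.618 + 0.3242 = 1.9.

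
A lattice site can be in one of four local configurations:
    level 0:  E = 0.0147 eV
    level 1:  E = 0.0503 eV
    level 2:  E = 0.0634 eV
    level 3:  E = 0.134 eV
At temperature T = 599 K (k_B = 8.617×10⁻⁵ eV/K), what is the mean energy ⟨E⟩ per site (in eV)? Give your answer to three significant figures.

0.0391 eV

k_BT = 8.617×10⁻⁵ × 599 K = 0.051616 eV.
Eᵢ/kT = 0.28480, 0.97450, 1.2283, 2.5961.
Z = Σ e^(−Eᵢ/kT) = e^(−0.28480) + e^(−0.97450) + e^(−1.2283) + e^(−2.5961) = 0.75216 + 0.37738 + 0.29279 + 0.074564 = 1.4969.
⟨E⟩ = Σ Eᵢ e^(−Eᵢ/kT) / Z = (0.0147·0.75216 + 0.0503·0.37738 + 0.0634·0.29279 + 0.134·0.074564) / 1.4969 = 0.0391 eV.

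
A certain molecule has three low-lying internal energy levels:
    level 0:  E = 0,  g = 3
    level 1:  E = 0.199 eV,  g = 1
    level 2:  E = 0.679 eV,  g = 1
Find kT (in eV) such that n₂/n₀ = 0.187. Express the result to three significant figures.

n₂/n₀ = (g₂/g₀) exp[−(E₂−E₀)/kT] = 0.187.
⇒ (E₂−E₀)/kT = ln((1/3)/0.187) = ln(1.7825) = 0.57802.
kT = 0.679 eV / 0.57802 = 1.17 eV.

1.17 eV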